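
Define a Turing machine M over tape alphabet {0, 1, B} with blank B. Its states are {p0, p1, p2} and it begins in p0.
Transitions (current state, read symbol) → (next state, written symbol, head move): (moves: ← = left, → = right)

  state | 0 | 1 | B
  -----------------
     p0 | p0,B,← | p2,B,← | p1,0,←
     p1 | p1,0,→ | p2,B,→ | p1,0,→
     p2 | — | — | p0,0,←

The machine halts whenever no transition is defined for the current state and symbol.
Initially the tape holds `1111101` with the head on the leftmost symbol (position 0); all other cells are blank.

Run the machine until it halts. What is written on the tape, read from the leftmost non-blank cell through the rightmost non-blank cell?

0000B11101

state=p0 head=0 tape=BBB[1]111101   (p0,1)→(p2,B,←)
state=p2 head=-1 tape=BB[B]B111101   (p2,B)→(p0,0,←)
state=p0 head=-2 tape=B[B]0B111101   (p0,B)→(p1,0,←)
state=p1 head=-3 tape=[B]00B111101   (p1,B)→(p1,0,→)
state=p1 head=-2 tape=0[0]0B111101   (p1,0)→(p1,0,→)
state=p1 head=-1 tape=00[0]B111101   (p1,0)→(p1,0,→)
state=p1 head=0 tape=000[B]111101   (p1,B)→(p1,0,→)
state=p1 head=1 tape=0000[1]11101   (p1,1)→(p2,B,→)
state=p2 head=2 tape=0000B[1]1101
The non-blank tape span at halt is 0000B11101.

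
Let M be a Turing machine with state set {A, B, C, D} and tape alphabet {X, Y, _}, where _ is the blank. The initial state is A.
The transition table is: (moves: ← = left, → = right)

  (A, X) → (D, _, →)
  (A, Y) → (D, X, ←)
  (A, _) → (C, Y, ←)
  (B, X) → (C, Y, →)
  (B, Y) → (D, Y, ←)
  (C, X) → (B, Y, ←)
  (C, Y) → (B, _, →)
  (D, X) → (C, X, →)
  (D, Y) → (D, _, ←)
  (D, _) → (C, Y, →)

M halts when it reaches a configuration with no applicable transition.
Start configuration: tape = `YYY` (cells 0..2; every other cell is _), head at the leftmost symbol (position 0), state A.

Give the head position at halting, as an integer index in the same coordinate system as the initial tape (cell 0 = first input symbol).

3

A | __[Y]YY_   read Y → write X, move ←, go to D
D | _[_]XYY_   read _ → write Y, move →, go to C
C | _Y[X]YY_   read X → write Y, move ←, go to B
B | _[Y]YYY_   read Y → write Y, move ←, go to D
D | [_]YYYY_   read _ → write Y, move →, go to C
C | Y[Y]YYY_   read Y → write _, move →, go to B
B | Y_[Y]YY_   read Y → write Y, move ←, go to D
D | Y[_]YYY_   read _ → write Y, move →, go to C
C | YY[Y]YY_   read Y → write _, move →, go to B
B | YY_[Y]Y_   read Y → write Y, move ←, go to D
D | YY[_]YY_   read _ → write Y, move →, go to C
C | YYY[Y]Y_   read Y → write _, move →, go to B
B | YYY_[Y]_   read Y → write Y, move ←, go to D
D | YYY[_]Y_   read _ → write Y, move →, go to C
C | YYYY[Y]_   read Y → write _, move →, go to B
B | YYYY_[_]
At halt the head is at cell 3.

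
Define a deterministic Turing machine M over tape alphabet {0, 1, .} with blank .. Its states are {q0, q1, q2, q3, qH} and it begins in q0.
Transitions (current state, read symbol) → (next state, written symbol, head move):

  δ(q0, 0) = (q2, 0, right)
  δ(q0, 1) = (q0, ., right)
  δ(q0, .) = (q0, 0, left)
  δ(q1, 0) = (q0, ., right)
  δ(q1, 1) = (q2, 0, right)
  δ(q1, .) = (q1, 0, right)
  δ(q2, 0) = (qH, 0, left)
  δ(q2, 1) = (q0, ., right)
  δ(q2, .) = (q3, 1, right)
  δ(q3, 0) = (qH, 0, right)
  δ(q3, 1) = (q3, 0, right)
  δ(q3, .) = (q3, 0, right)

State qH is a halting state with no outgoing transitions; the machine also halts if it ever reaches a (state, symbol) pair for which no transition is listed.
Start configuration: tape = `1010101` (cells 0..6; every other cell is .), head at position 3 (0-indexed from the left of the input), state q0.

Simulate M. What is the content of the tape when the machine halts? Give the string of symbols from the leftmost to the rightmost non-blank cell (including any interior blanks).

q0 | 101[0]101.   read 0 → write 0, move right, go to q2
q2 | 1010[1]01.   read 1 → write ., move right, go to q0
q0 | 1010.[0]1.   read 0 → write 0, move right, go to q2
q2 | 1010.0[1].   read 1 → write ., move right, go to q0
q0 | 1010.0.[.]   read . → write 0, move left, go to q0
q0 | 1010.0[.]0   read . → write 0, move left, go to q0
q0 | 1010.[0]00   read 0 → write 0, move right, go to q2
q2 | 1010.0[0]0   read 0 → write 0, move left, go to qH
qH | 1010.[0]00
The non-blank tape span at halt is 1010.000.

1010.000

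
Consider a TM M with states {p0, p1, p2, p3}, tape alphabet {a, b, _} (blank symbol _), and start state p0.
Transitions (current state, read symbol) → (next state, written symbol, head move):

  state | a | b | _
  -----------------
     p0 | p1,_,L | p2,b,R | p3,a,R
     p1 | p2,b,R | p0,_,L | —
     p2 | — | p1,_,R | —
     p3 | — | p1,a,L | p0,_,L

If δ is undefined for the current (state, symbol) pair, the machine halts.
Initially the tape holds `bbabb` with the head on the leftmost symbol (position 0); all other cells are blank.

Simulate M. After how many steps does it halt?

p0 | __[b]babb   read b → write b, move R, go to p2
p2 | __b[b]abb   read b → write _, move R, go to p1
p1 | __b_[a]bb   read a → write b, move R, go to p2
p2 | __b_b[b]b   read b → write _, move R, go to p1
p1 | __b_b_[b]   read b → write _, move L, go to p0
p0 | __b_b[_]_   read _ → write a, move R, go to p3
p3 | __b_ba[_]   read _ → write _, move L, go to p0
p0 | __b_b[a]_   read a → write _, move L, go to p1
p1 | __b_[b]__   read b → write _, move L, go to p0
p0 | __b[_]___   read _ → write a, move R, go to p3
p3 | __ba[_]__   read _ → write _, move L, go to p0
p0 | __b[a]___   read a → write _, move L, go to p1
p1 | __[b]____   read b → write _, move L, go to p0
p0 | _[_]_____   read _ → write a, move R, go to p3
p3 | _a[_]____   read _ → write _, move L, go to p0
p0 | _[a]_____   read a → write _, move L, go to p1
p1 | [_]______
M halts after 16 transitions.

16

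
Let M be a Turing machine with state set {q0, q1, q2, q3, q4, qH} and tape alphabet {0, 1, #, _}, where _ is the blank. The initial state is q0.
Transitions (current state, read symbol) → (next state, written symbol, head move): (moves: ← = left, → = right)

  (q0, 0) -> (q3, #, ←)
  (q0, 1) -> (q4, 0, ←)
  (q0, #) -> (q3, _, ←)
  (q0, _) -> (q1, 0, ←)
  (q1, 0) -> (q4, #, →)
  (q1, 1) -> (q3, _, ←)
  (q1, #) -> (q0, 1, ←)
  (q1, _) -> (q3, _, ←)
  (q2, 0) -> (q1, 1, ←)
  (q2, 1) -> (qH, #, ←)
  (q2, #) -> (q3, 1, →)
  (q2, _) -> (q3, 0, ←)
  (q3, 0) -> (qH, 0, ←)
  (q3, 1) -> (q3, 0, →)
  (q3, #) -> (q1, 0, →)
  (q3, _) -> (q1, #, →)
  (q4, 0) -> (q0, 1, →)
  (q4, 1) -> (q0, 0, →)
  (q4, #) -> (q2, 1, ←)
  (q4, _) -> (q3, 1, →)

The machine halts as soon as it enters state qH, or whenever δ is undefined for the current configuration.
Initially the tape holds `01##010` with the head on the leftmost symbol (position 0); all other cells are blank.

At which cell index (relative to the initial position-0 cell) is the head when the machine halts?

-3

q0 | ___[0]1##010   read 0 → write #, move ←, go to q3
q3 | __[_]#1##010   read _ → write #, move →, go to q1
q1 | __#[#]1##010   read # → write 1, move ←, go to q0
q0 | __[#]11##010   read # → write _, move ←, go to q3
q3 | _[_]_11##010   read _ → write #, move →, go to q1
q1 | _#[_]11##010   read _ → write _, move ←, go to q3
q3 | _[#]_11##010   read # → write 0, move →, go to q1
q1 | _0[_]11##010   read _ → write _, move ←, go to q3
q3 | _[0]_11##010   read 0 → write 0, move ←, go to qH
qH | [_]0_11##010
At halt the head is at cell -3.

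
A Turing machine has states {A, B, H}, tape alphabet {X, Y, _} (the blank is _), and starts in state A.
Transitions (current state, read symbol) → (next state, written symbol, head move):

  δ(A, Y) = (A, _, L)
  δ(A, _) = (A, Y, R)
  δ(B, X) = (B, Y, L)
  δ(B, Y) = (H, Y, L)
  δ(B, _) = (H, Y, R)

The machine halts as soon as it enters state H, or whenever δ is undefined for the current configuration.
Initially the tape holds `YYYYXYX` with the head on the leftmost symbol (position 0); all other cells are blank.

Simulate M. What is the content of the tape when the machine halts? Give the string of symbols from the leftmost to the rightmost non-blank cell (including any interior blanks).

A | ____[Y]YYYXYX   read Y → write _, move L, go to A
A | ___[_]_YYYXYX   read _ → write Y, move R, go to A
A | ___Y[_]YYYXYX   read _ → write Y, move R, go to A
A | ___YY[Y]YYXYX   read Y → write _, move L, go to A
A | ___Y[Y]_YYXYX   read Y → write _, move L, go to A
A | ___[Y]__YYXYX   read Y → write _, move L, go to A
A | __[_]___YYXYX   read _ → write Y, move R, go to A
A | __Y[_]__YYXYX   read _ → write Y, move R, go to A
A | __YY[_]_YYXYX   read _ → write Y, move R, go to A
A | __YYY[_]YYXYX   read _ → write Y, move R, go to A
A | __YYYY[Y]YXYX   read Y → write _, move L, go to A
A | __YYY[Y]_YXYX   read Y → write _, move L, go to A
A | __YY[Y]__YXYX   read Y → write _, move L, go to A
A | __Y[Y]___YXYX   read Y → write _, move L, go to A
A | __[Y]____YXYX   read Y → write _, move L, go to A
A | _[_]_____YXYX   read _ → write Y, move R, go to A
A | _Y[_]____YXYX   read _ → write Y, move R, go to A
A | _YY[_]___YXYX   read _ → write Y, move R, go to A
A | _YYY[_]__YXYX   read _ → write Y, move R, go to A
A | _YYYY[_]_YXYX   read _ → write Y, move R, go to A
A | _YYYYY[_]YXYX   read _ → write Y, move R, go to A
A | _YYYYYY[Y]XYX   read Y → write _, move L, go to A
A | _YYYYY[Y]_XYX   read Y → write _, move L, go to A
A | _YYYY[Y]__XYX   read Y → write _, move L, go to A
A | _YYY[Y]___XYX   read Y → write _, move L, go to A
A | _YY[Y]____XYX   read Y → write _, move L, go to A
A | _Y[Y]_____XYX   read Y → write _, move L, go to A
A | _[Y]______XYX   read Y → write _, move L, go to A
A | [_]_______XYX   read _ → write Y, move R, go to A
A | Y[_]______XYX   read _ → write Y, move R, go to A
A | YY[_]_____XYX   read _ → write Y, move R, go to A
A | YYY[_]____XYX   read _ → write Y, move R, go to A
A | YYYY[_]___XYX   read _ → write Y, move R, go to A
A | YYYYY[_]__XYX   read _ → write Y, move R, go to A
A | YYYYYY[_]_XYX   read _ → write Y, move R, go to A
A | YYYYYYY[_]XYX   read _ → write Y, move R, go to A
A | YYYYYYYY[X]YX
The non-blank tape span at halt is YYYYYYYYXYX.

YYYYYYYYXYX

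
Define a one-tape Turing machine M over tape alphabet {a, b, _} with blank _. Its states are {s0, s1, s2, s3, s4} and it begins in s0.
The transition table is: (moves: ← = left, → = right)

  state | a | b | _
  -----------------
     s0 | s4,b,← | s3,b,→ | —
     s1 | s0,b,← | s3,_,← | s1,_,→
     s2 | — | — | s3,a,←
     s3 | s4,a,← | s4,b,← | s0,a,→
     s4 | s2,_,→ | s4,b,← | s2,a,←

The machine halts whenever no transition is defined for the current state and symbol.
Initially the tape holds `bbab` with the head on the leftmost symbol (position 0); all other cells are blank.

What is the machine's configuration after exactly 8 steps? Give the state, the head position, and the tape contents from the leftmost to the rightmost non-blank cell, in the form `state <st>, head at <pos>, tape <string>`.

state=s0 head=0 tape=___[b]bab   (s0,b)→(s3,b,→)
state=s3 head=1 tape=___b[b]ab   (s3,b)→(s4,b,←)
state=s4 head=0 tape=___[b]bab   (s4,b)→(s4,b,←)
state=s4 head=-1 tape=__[_]bbab   (s4,_)→(s2,a,←)
state=s2 head=-2 tape=_[_]abbab   (s2,_)→(s3,a,←)
state=s3 head=-3 tape=[_]aabbab   (s3,_)→(s0,a,→)
state=s0 head=-2 tape=a[a]abbab   (s0,a)→(s4,b,←)
state=s4 head=-3 tape=[a]babbab   (s4,a)→(s2,_,→)
state=s2 head=-2 tape=_[b]abbab
After 8 steps: state s2, head at -2, tape babbab.

state s2, head at -2, tape babbab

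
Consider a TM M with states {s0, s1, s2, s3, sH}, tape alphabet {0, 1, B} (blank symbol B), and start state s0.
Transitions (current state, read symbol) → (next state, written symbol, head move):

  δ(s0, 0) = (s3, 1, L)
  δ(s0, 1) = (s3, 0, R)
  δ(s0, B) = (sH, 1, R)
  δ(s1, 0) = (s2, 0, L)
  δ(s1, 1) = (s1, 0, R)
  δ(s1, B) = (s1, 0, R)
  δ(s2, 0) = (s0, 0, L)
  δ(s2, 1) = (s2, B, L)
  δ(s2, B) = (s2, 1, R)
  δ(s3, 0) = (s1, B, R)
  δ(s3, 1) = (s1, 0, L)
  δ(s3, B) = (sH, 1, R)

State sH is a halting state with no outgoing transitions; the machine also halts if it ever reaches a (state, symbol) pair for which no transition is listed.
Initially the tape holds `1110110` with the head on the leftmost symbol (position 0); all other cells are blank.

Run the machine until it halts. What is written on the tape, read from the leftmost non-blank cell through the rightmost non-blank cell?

00100110

state=s0 head=0 tape=B[1]110110   (s0,1)→(s3,0,R)
state=s3 head=1 tape=B0[1]10110   (s3,1)→(s1,0,L)
state=s1 head=0 tape=B[0]010110   (s1,0)→(s2,0,L)
state=s2 head=-1 tape=[B]0010110   (s2,B)→(s2,1,R)
state=s2 head=0 tape=1[0]010110   (s2,0)→(s0,0,L)
state=s0 head=-1 tape=[1]0010110   (s0,1)→(s3,0,R)
state=s3 head=0 tape=0[0]010110   (s3,0)→(s1,B,R)
state=s1 head=1 tape=0B[0]10110   (s1,0)→(s2,0,L)
state=s2 head=0 tape=0[B]010110   (s2,B)→(s2,1,R)
state=s2 head=1 tape=01[0]10110   (s2,0)→(s0,0,L)
state=s0 head=0 tape=0[1]010110   (s0,1)→(s3,0,R)
state=s3 head=1 tape=00[0]10110   (s3,0)→(s1,B,R)
state=s1 head=2 tape=00B[1]0110   (s1,1)→(s1,0,R)
state=s1 head=3 tape=00B0[0]110   (s1,0)→(s2,0,L)
state=s2 head=2 tape=00B[0]0110   (s2,0)→(s0,0,L)
state=s0 head=1 tape=00[B]00110   (s0,B)→(sH,1,R)
state=sH head=2 tape=001[0]0110
The non-blank tape span at halt is 00100110.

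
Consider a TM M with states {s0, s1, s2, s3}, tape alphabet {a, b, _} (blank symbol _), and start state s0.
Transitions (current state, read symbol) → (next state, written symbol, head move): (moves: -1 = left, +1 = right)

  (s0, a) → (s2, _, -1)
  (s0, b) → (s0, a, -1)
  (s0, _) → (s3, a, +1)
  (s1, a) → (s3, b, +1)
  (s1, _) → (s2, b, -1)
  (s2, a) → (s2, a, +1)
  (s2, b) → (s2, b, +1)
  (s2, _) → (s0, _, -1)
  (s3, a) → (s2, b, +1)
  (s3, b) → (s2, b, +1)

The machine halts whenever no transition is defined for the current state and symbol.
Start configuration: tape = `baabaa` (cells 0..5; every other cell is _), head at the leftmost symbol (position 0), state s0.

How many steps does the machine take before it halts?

26

state=s0 head=0 tape=___[b]aabaa_   (s0,b)→(s0,a,-1)
state=s0 head=-1 tape=__[_]aaabaa_   (s0,_)→(s3,a,+1)
state=s3 head=0 tape=__a[a]aabaa_   (s3,a)→(s2,b,+1)
state=s2 head=1 tape=__ab[a]abaa_   (s2,a)→(s2,a,+1)
state=s2 head=2 tape=__aba[a]baa_   (s2,a)→(s2,a,+1)
state=s2 head=3 tape=__abaa[b]aa_   (s2,b)→(s2,b,+1)
state=s2 head=4 tape=__abaab[a]a_   (s2,a)→(s2,a,+1)
state=s2 head=5 tape=__abaaba[a]_   (s2,a)→(s2,a,+1)
state=s2 head=6 tape=__abaabaa[_]   (s2,_)→(s0,_,-1)
state=s0 head=5 tape=__abaaba[a]_   (s0,a)→(s2,_,-1)
state=s2 head=4 tape=__abaab[a]__   (s2,a)→(s2,a,+1)
state=s2 head=5 tape=__abaaba[_]_   (s2,_)→(s0,_,-1)
state=s0 head=4 tape=__abaab[a]__   (s0,a)→(s2,_,-1)
state=s2 head=3 tape=__abaa[b]___   (s2,b)→(s2,b,+1)
state=s2 head=4 tape=__abaab[_]__   (s2,_)→(s0,_,-1)
state=s0 head=3 tape=__abaa[b]___   (s0,b)→(s0,a,-1)
state=s0 head=2 tape=__aba[a]a___   (s0,a)→(s2,_,-1)
state=s2 head=1 tape=__ab[a]_a___   (s2,a)→(s2,a,+1)
state=s2 head=2 tape=__aba[_]a___   (s2,_)→(s0,_,-1)
state=s0 head=1 tape=__ab[a]_a___   (s0,a)→(s2,_,-1)
state=s2 head=0 tape=__a[b]__a___   (s2,b)→(s2,b,+1)
state=s2 head=1 tape=__ab[_]_a___   (s2,_)→(s0,_,-1)
state=s0 head=0 tape=__a[b]__a___   (s0,b)→(s0,a,-1)
state=s0 head=-1 tape=__[a]a__a___   (s0,a)→(s2,_,-1)
state=s2 head=-2 tape=_[_]_a__a___   (s2,_)→(s0,_,-1)
state=s0 head=-3 tape=[_]__a__a___   (s0,_)→(s3,a,+1)
state=s3 head=-2 tape=a[_]_a__a___
M halts after 26 transitions.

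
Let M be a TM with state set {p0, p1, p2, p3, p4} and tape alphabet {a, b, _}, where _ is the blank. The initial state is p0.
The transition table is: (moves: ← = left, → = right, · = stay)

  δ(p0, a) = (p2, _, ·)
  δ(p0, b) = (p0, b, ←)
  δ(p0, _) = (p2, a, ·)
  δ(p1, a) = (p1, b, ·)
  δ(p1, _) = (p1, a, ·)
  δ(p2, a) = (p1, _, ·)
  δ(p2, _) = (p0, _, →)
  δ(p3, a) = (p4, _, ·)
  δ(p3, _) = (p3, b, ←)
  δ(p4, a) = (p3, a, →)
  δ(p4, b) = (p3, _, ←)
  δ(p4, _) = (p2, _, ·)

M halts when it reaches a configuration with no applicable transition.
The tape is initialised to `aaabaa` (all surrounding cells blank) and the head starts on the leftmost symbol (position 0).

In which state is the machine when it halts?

state=p0 head=0 tape=[a]aabaa   (p0,a)→(p2,_,·)
state=p2 head=0 tape=[_]aabaa   (p2,_)→(p0,_,→)
state=p0 head=1 tape=_[a]abaa   (p0,a)→(p2,_,·)
state=p2 head=1 tape=_[_]abaa   (p2,_)→(p0,_,→)
state=p0 head=2 tape=__[a]baa   (p0,a)→(p2,_,·)
state=p2 head=2 tape=__[_]baa   (p2,_)→(p0,_,→)
state=p0 head=3 tape=___[b]aa   (p0,b)→(p0,b,←)
state=p0 head=2 tape=__[_]baa   (p0,_)→(p2,a,·)
state=p2 head=2 tape=__[a]baa   (p2,a)→(p1,_,·)
state=p1 head=2 tape=__[_]baa   (p1,_)→(p1,a,·)
state=p1 head=2 tape=__[a]baa   (p1,a)→(p1,b,·)
state=p1 head=2 tape=__[b]baa
No transition is defined for (p1, b); M halts in state p1.

p1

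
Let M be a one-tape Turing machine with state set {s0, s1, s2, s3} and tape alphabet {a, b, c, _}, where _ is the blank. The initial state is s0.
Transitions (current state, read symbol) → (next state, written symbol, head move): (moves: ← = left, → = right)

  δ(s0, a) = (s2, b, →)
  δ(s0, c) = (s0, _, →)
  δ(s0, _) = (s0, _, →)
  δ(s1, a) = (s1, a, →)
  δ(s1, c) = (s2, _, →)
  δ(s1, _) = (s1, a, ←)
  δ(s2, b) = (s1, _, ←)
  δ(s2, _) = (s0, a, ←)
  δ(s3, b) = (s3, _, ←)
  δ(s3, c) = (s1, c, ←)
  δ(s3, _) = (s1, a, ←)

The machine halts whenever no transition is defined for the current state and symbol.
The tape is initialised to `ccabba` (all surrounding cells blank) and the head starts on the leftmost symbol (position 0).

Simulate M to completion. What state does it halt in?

state=s0 head=0 tape=[c]cabba   (s0,c)→(s0,_,→)
state=s0 head=1 tape=_[c]abba   (s0,c)→(s0,_,→)
state=s0 head=2 tape=__[a]bba   (s0,a)→(s2,b,→)
state=s2 head=3 tape=__b[b]ba   (s2,b)→(s1,_,←)
state=s1 head=2 tape=__[b]_ba
No transition is defined for (s1, b); M halts in state s1.

s1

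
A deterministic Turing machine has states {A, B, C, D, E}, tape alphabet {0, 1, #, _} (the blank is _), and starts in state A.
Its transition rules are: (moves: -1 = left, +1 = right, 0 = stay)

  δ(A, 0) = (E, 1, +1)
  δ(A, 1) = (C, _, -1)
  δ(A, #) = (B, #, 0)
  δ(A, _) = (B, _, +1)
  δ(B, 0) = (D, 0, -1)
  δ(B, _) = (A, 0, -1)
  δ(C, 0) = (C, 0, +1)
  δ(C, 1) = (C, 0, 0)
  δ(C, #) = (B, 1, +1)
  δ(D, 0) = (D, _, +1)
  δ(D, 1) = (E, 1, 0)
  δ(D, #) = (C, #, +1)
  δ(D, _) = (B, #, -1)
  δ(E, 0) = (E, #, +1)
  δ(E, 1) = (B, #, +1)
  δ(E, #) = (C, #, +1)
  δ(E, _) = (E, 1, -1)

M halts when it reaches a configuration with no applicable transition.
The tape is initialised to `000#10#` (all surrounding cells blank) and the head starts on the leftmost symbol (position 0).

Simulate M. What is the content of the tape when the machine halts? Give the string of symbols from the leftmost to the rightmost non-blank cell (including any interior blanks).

state=A head=0 tape=[0]00#10#_   (A,0)→(E,1,+1)
state=E head=1 tape=1[0]0#10#_   (E,0)→(E,#,+1)
state=E head=2 tape=1#[0]#10#_   (E,0)→(E,#,+1)
state=E head=3 tape=1##[#]10#_   (E,#)→(C,#,+1)
state=C head=4 tape=1###[1]0#_   (C,1)→(C,0,0)
state=C head=4 tape=1###[0]0#_   (C,0)→(C,0,+1)
state=C head=5 tape=1###0[0]#_   (C,0)→(C,0,+1)
state=C head=6 tape=1###00[#]_   (C,#)→(B,1,+1)
state=B head=7 tape=1###001[_]   (B,_)→(A,0,-1)
state=A head=6 tape=1###00[1]0   (A,1)→(C,_,-1)
state=C head=5 tape=1###0[0]_0   (C,0)→(C,0,+1)
state=C head=6 tape=1###00[_]0
The non-blank tape span at halt is 1###00_0.

1###00_0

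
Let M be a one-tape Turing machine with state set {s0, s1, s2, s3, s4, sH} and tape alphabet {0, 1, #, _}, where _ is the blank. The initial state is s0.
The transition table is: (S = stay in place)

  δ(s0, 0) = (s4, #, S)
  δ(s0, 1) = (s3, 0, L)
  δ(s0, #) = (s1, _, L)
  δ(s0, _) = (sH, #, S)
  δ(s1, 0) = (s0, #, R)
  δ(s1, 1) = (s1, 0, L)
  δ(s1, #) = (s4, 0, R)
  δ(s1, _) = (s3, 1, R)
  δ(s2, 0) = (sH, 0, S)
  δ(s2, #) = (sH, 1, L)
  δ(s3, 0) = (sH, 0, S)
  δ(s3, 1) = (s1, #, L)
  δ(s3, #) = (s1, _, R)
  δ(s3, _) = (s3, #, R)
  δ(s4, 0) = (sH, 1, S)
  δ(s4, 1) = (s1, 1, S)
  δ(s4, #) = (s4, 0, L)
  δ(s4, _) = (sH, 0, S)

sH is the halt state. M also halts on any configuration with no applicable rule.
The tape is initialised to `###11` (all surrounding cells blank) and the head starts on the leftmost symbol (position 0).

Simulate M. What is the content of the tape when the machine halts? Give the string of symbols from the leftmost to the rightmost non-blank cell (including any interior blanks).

1#0001

s0 | _[#]##11   read # → write _, move L, go to s1
s1 | [_]_##11   read _ → write 1, move R, go to s3
s3 | 1[_]##11   read _ → write #, move R, go to s3
s3 | 1#[#]#11   read # → write _, move R, go to s1
s1 | 1#_[#]11   read # → write 0, move R, go to s4
s4 | 1#_0[1]1   read 1 → write 1, move S, go to s1
s1 | 1#_0[1]1   read 1 → write 0, move L, go to s1
s1 | 1#_[0]01   read 0 → write #, move R, go to s0
s0 | 1#_#[0]1   read 0 → write #, move S, go to s4
s4 | 1#_#[#]1   read # → write 0, move L, go to s4
s4 | 1#_[#]01   read # → write 0, move L, go to s4
s4 | 1#[_]001   read _ → write 0, move S, go to sH
sH | 1#[0]001
The non-blank tape span at halt is 1#0001.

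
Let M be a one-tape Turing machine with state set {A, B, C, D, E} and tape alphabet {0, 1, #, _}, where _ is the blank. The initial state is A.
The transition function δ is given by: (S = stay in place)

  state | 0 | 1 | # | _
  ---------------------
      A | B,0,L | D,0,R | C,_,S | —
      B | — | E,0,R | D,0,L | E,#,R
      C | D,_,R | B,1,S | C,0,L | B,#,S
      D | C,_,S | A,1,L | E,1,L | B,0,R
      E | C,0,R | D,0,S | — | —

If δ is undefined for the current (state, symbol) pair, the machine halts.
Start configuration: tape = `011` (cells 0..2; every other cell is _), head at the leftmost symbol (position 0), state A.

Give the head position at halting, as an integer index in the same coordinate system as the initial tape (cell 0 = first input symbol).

A | __[0]11   read 0 → write 0, move L, go to B
B | _[_]011   read _ → write #, move R, go to E
E | _#[0]11   read 0 → write 0, move R, go to C
C | _#0[1]1   read 1 → write 1, move S, go to B
B | _#0[1]1   read 1 → write 0, move R, go to E
E | _#00[1]   read 1 → write 0, move S, go to D
D | _#00[0]   read 0 → write _, move S, go to C
C | _#00[_]   read _ → write #, move S, go to B
B | _#00[#]   read # → write 0, move L, go to D
D | _#0[0]0   read 0 → write _, move S, go to C
C | _#0[_]0   read _ → write #, move S, go to B
B | _#0[#]0   read # → write 0, move L, go to D
D | _#[0]00   read 0 → write _, move S, go to C
C | _#[_]00   read _ → write #, move S, go to B
B | _#[#]00   read # → write 0, move L, go to D
D | _[#]000   read # → write 1, move L, go to E
E | [_]1000
At halt the head is at cell -2.

-2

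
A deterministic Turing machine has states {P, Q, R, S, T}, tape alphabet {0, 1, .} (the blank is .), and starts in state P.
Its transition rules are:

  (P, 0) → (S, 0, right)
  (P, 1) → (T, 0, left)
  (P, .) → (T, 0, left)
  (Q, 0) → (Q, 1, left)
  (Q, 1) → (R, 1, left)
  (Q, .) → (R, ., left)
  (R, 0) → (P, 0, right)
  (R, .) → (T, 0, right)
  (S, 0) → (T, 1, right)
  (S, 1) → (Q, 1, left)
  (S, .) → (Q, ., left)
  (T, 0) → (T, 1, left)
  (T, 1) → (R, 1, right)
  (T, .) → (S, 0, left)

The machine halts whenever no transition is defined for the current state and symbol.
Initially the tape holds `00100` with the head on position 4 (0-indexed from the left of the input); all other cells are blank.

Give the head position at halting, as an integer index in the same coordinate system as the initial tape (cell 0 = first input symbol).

P | ....0010[0].   read 0 → write 0, move right, go to S
S | ....00100[.]   read . → write ., move left, go to Q
Q | ....0010[0].   read 0 → write 1, move left, go to Q
Q | ....001[0]1.   read 0 → write 1, move left, go to Q
Q | ....00[1]11.   read 1 → write 1, move left, go to R
R | ....0[0]111.   read 0 → write 0, move right, go to P
P | ....00[1]11.   read 1 → write 0, move left, go to T
T | ....0[0]011.   read 0 → write 1, move left, go to T
T | ....[0]1011.   read 0 → write 1, move left, go to T
T | ...[.]11011.   read . → write 0, move left, go to S
S | ..[.]011011.   read . → write ., move left, go to Q
Q | .[.].011011.   read . → write ., move left, go to R
R | [.]..011011.   read . → write 0, move right, go to T
T | 0[.].011011.   read . → write 0, move left, go to S
S | [0]0.011011.   read 0 → write 1, move right, go to T
T | 1[0].011011.   read 0 → write 1, move left, go to T
T | [1]1.011011.   read 1 → write 1, move right, go to R
R | 1[1].011011.
At halt the head is at cell -3.

-3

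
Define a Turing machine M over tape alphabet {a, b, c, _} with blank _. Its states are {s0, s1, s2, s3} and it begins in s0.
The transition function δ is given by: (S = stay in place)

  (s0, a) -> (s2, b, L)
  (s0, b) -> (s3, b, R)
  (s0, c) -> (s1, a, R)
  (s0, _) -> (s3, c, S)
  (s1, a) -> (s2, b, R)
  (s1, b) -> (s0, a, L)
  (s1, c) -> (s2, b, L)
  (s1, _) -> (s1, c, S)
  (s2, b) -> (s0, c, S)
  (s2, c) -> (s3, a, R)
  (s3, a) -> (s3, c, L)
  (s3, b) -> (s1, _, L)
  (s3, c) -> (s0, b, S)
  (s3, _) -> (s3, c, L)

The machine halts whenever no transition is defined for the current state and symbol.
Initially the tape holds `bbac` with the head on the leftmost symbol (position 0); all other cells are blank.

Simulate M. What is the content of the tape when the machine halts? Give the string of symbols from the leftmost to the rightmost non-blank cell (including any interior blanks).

b_c_ac

s0 | ___[b]bac   read b → write b, move R, go to s3
s3 | ___b[b]ac   read b → write _, move L, go to s1
s1 | ___[b]_ac   read b → write a, move L, go to s0
s0 | __[_]a_ac   read _ → write c, move S, go to s3
s3 | __[c]a_ac   read c → write b, move S, go to s0
s0 | __[b]a_ac   read b → write b, move R, go to s3
s3 | __b[a]_ac   read a → write c, move L, go to s3
s3 | __[b]c_ac   read b → write _, move L, go to s1
s1 | _[_]_c_ac   read _ → write c, move S, go to s1
s1 | _[c]_c_ac   read c → write b, move L, go to s2
s2 | [_]b_c_ac
The non-blank tape span at halt is b_c_ac.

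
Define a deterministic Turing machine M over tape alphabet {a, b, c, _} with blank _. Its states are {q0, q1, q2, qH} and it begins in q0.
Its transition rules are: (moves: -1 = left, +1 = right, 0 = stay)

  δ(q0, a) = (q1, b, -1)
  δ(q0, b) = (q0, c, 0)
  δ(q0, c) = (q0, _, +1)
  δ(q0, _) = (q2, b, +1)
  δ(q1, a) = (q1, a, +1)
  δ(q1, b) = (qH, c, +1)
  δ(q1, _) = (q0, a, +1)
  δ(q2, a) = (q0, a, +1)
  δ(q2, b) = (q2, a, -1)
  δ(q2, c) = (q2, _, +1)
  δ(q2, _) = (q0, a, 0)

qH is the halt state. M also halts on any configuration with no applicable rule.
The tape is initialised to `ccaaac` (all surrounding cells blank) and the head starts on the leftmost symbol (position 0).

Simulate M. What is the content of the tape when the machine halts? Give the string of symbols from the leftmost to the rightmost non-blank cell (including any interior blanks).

aaa__cb

q0 | [c]caaac__   read c → write _, move +1, go to q0
q0 | _[c]aaac__   read c → write _, move +1, go to q0
q0 | __[a]aac__   read a → write b, move -1, go to q1
q1 | _[_]baac__   read _ → write a, move +1, go to q0
q0 | _a[b]aac__   read b → write c, move 0, go to q0
q0 | _a[c]aac__   read c → write _, move +1, go to q0
q0 | _a_[a]ac__   read a → write b, move -1, go to q1
q1 | _a[_]bac__   read _ → write a, move +1, go to q0
q0 | _aa[b]ac__   read b → write c, move 0, go to q0
q0 | _aa[c]ac__   read c → write _, move +1, go to q0
q0 | _aa_[a]c__   read a → write b, move -1, go to q1
q1 | _aa[_]bc__   read _ → write a, move +1, go to q0
q0 | _aaa[b]c__   read b → write c, move 0, go to q0
q0 | _aaa[c]c__   read c → write _, move +1, go to q0
q0 | _aaa_[c]__   read c → write _, move +1, go to q0
q0 | _aaa__[_]_   read _ → write b, move +1, go to q2
q2 | _aaa__b[_]   read _ → write a, move 0, go to q0
q0 | _aaa__b[a]   read a → write b, move -1, go to q1
q1 | _aaa__[b]b   read b → write c, move +1, go to qH
qH | _aaa__c[b]
The non-blank tape span at halt is aaa__cb.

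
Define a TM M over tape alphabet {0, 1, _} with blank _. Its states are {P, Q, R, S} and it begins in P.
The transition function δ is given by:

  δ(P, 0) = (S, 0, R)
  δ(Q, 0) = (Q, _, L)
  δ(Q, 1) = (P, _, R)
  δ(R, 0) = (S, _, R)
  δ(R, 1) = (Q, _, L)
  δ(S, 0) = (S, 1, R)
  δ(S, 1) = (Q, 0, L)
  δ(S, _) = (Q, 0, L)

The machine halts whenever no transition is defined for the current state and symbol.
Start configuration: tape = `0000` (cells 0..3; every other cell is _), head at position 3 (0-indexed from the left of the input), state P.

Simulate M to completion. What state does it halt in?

Q

P | _000[0]_   read 0 → write 0, move R, go to S
S | _0000[_]   read _ → write 0, move L, go to Q
Q | _000[0]0   read 0 → write _, move L, go to Q
Q | _00[0]_0   read 0 → write _, move L, go to Q
Q | _0[0]__0   read 0 → write _, move L, go to Q
Q | _[0]___0   read 0 → write _, move L, go to Q
Q | [_]____0
No transition is defined for (Q, _); M halts in state Q.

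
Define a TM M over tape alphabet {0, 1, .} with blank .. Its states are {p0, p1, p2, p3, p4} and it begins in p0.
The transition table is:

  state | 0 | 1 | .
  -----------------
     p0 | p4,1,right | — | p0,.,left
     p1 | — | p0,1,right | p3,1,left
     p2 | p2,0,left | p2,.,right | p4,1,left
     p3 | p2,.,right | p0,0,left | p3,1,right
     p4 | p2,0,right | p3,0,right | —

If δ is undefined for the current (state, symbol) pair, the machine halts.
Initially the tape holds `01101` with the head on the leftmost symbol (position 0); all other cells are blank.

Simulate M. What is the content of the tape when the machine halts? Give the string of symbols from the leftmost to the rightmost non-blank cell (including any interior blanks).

p0 | .[0]1101   read 0 → write 1, move right, go to p4
p4 | .1[1]101   read 1 → write 0, move right, go to p3
p3 | .10[1]01   read 1 → write 0, move left, go to p0
p0 | .1[0]001   read 0 → write 1, move right, go to p4
p4 | .11[0]01   read 0 → write 0, move right, go to p2
p2 | .110[0]1   read 0 → write 0, move left, go to p2
p2 | .11[0]01   read 0 → write 0, move left, go to p2
p2 | .1[1]001   read 1 → write ., move right, go to p2
p2 | .1.[0]01   read 0 → write 0, move left, go to p2
p2 | .1[.]001   read . → write 1, move left, go to p4
p4 | .[1]1001   read 1 → write 0, move right, go to p3
p3 | .0[1]001   read 1 → write 0, move left, go to p0
p0 | .[0]0001   read 0 → write 1, move right, go to p4
p4 | .1[0]001   read 0 → write 0, move right, go to p2
p2 | .10[0]01   read 0 → write 0, move left, go to p2
p2 | .1[0]001   read 0 → write 0, move left, go to p2
p2 | .[1]0001   read 1 → write ., move right, go to p2
p2 | ..[0]001   read 0 → write 0, move left, go to p2
p2 | .[.]0001   read . → write 1, move left, go to p4
p4 | [.]10001
The non-blank tape span at halt is 10001.

10001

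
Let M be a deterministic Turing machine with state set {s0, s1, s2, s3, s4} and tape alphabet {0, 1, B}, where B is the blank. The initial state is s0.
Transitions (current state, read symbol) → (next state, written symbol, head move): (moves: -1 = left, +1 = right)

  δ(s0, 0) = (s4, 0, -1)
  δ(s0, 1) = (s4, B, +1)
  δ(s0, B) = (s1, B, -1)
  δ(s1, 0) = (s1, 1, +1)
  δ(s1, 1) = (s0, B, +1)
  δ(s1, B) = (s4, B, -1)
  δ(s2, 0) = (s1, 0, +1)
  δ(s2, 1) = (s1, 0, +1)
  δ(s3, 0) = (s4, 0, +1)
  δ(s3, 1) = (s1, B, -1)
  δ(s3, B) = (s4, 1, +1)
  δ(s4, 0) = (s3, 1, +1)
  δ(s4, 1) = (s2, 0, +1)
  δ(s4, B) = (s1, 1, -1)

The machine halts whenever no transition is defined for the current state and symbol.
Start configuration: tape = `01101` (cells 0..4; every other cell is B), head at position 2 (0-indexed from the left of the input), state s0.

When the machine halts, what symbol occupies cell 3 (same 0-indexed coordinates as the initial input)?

state=s0 head=2 tape=01[1]01   (s0,1)→(s4,B,+1)
state=s4 head=3 tape=01B[0]1   (s4,0)→(s3,1,+1)
state=s3 head=4 tape=01B1[1]   (s3,1)→(s1,B,-1)
state=s1 head=3 tape=01B[1]B   (s1,1)→(s0,B,+1)
state=s0 head=4 tape=01BB[B]   (s0,B)→(s1,B,-1)
state=s1 head=3 tape=01B[B]B   (s1,B)→(s4,B,-1)
state=s4 head=2 tape=01[B]BB   (s4,B)→(s1,1,-1)
state=s1 head=1 tape=0[1]1BB   (s1,1)→(s0,B,+1)
state=s0 head=2 tape=0B[1]BB   (s0,1)→(s4,B,+1)
state=s4 head=3 tape=0BB[B]B   (s4,B)→(s1,1,-1)
state=s1 head=2 tape=0B[B]1B   (s1,B)→(s4,B,-1)
state=s4 head=1 tape=0[B]B1B   (s4,B)→(s1,1,-1)
state=s1 head=0 tape=[0]1B1B   (s1,0)→(s1,1,+1)
state=s1 head=1 tape=1[1]B1B   (s1,1)→(s0,B,+1)
state=s0 head=2 tape=1B[B]1B   (s0,B)→(s1,B,-1)
state=s1 head=1 tape=1[B]B1B   (s1,B)→(s4,B,-1)
state=s4 head=0 tape=[1]BB1B   (s4,1)→(s2,0,+1)
state=s2 head=1 tape=0[B]B1B
Cell 3 holds 1 when M halts.

1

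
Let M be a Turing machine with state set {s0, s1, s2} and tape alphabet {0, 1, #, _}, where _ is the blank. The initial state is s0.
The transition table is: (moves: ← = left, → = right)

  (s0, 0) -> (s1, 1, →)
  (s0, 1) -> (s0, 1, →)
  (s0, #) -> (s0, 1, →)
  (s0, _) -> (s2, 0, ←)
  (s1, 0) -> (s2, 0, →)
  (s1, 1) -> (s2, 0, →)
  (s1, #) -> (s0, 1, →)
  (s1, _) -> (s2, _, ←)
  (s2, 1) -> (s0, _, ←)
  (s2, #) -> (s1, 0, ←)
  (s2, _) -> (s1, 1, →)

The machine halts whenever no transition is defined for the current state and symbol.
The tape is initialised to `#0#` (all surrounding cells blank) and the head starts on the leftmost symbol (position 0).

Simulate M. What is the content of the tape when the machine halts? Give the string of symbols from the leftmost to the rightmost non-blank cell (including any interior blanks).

101000

state=s0 head=0 tape=__[#]0#_   (s0,#)→(s0,1,→)
state=s0 head=1 tape=__1[0]#_   (s0,0)→(s1,1,→)
state=s1 head=2 tape=__11[#]_   (s1,#)→(s0,1,→)
state=s0 head=3 tape=__111[_]   (s0,_)→(s2,0,←)
state=s2 head=2 tape=__11[1]0   (s2,1)→(s0,_,←)
state=s0 head=1 tape=__1[1]_0   (s0,1)→(s0,1,→)
state=s0 head=2 tape=__11[_]0   (s0,_)→(s2,0,←)
state=s2 head=1 tape=__1[1]00   (s2,1)→(s0,_,←)
state=s0 head=0 tape=__[1]_00   (s0,1)→(s0,1,→)
state=s0 head=1 tape=__1[_]00   (s0,_)→(s2,0,←)
state=s2 head=0 tape=__[1]000   (s2,1)→(s0,_,←)
state=s0 head=-1 tape=_[_]_000   (s0,_)→(s2,0,←)
state=s2 head=-2 tape=[_]0_000   (s2,_)→(s1,1,→)
state=s1 head=-1 tape=1[0]_000   (s1,0)→(s2,0,→)
state=s2 head=0 tape=10[_]000   (s2,_)→(s1,1,→)
state=s1 head=1 tape=101[0]00   (s1,0)→(s2,0,→)
state=s2 head=2 tape=1010[0]0
The non-blank tape span at halt is 101000.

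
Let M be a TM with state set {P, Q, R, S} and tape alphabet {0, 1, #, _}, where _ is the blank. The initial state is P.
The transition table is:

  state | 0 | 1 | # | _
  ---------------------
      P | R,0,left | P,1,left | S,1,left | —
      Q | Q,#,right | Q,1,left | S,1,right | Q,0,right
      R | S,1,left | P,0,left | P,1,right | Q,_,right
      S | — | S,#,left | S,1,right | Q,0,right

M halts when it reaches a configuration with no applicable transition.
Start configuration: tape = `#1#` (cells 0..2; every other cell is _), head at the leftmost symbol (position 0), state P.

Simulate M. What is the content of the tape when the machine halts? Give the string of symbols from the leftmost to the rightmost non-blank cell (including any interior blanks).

0####

P | __[#]1#   read # → write 1, move left, go to S
S | _[_]11#   read _ → write 0, move right, go to Q
Q | _0[1]1#   read 1 → write 1, move left, go to Q
Q | _[0]11#   read 0 → write #, move right, go to Q
Q | _#[1]1#   read 1 → write 1, move left, go to Q
Q | _[#]11#   read # → write 1, move right, go to S
S | _1[1]1#   read 1 → write #, move left, go to S
S | _[1]#1#   read 1 → write #, move left, go to S
S | [_]##1#   read _ → write 0, move right, go to Q
Q | 0[#]#1#   read # → write 1, move right, go to S
S | 01[#]1#   read # → write 1, move right, go to S
S | 011[1]#   read 1 → write #, move left, go to S
S | 01[1]##   read 1 → write #, move left, go to S
S | 0[1]###   read 1 → write #, move left, go to S
S | [0]####
The non-blank tape span at halt is 0####.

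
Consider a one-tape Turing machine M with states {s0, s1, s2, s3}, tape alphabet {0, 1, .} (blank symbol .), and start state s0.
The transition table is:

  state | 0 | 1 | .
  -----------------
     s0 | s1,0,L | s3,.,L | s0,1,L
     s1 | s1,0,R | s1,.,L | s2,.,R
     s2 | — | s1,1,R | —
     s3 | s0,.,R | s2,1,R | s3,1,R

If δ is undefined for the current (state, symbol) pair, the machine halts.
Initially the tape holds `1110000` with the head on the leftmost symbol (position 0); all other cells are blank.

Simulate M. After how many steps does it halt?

10

s0 | .[1]110000..   read 1 → write ., move L, go to s3
s3 | [.].110000..   read . → write 1, move R, go to s3
s3 | 1[.]110000..   read . → write 1, move R, go to s3
s3 | 11[1]10000..   read 1 → write 1, move R, go to s2
s2 | 111[1]0000..   read 1 → write 1, move R, go to s1
s1 | 1111[0]000..   read 0 → write 0, move R, go to s1
s1 | 11110[0]00..   read 0 → write 0, move R, go to s1
s1 | 111100[0]0..   read 0 → write 0, move R, go to s1
s1 | 1111000[0]..   read 0 → write 0, move R, go to s1
s1 | 11110000[.].   read . → write ., move R, go to s2
s2 | 11110000.[.]
M halts after 10 transitions.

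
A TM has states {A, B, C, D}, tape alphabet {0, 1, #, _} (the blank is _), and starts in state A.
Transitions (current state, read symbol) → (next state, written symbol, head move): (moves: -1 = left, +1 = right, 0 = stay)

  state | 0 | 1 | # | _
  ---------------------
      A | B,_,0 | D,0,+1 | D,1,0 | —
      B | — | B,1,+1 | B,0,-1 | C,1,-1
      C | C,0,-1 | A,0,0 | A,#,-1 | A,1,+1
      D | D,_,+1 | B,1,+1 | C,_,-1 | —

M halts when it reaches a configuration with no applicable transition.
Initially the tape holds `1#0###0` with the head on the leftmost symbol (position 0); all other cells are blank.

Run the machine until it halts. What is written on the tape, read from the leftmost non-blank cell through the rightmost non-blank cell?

10_110###0

A | ___[1]#0###0   read 1 → write 0, move +1, go to D
D | ___0[#]0###0   read # → write _, move -1, go to C
C | ___[0]_0###0   read 0 → write 0, move -1, go to C
C | __[_]0_0###0   read _ → write 1, move +1, go to A
A | __1[0]_0###0   read 0 → write _, move 0, go to B
B | __1[_]_0###0   read _ → write 1, move -1, go to C
C | __[1]1_0###0   read 1 → write 0, move 0, go to A
A | __[0]1_0###0   read 0 → write _, move 0, go to B
B | __[_]1_0###0   read _ → write 1, move -1, go to C
C | _[_]11_0###0   read _ → write 1, move +1, go to A
A | _1[1]1_0###0   read 1 → write 0, move +1, go to D
D | _10[1]_0###0   read 1 → write 1, move +1, go to B
B | _101[_]0###0   read _ → write 1, move -1, go to C
C | _10[1]10###0   read 1 → write 0, move 0, go to A
A | _10[0]10###0   read 0 → write _, move 0, go to B
B | _10[_]10###0   read _ → write 1, move -1, go to C
C | _1[0]110###0   read 0 → write 0, move -1, go to C
C | _[1]0110###0   read 1 → write 0, move 0, go to A
A | _[0]0110###0   read 0 → write _, move 0, go to B
B | _[_]0110###0   read _ → write 1, move -1, go to C
C | [_]10110###0   read _ → write 1, move +1, go to A
A | 1[1]0110###0   read 1 → write 0, move +1, go to D
D | 10[0]110###0   read 0 → write _, move +1, go to D
D | 10_[1]10###0   read 1 → write 1, move +1, go to B
B | 10_1[1]0###0   read 1 → write 1, move +1, go to B
B | 10_11[0]###0
The non-blank tape span at halt is 10_110###0.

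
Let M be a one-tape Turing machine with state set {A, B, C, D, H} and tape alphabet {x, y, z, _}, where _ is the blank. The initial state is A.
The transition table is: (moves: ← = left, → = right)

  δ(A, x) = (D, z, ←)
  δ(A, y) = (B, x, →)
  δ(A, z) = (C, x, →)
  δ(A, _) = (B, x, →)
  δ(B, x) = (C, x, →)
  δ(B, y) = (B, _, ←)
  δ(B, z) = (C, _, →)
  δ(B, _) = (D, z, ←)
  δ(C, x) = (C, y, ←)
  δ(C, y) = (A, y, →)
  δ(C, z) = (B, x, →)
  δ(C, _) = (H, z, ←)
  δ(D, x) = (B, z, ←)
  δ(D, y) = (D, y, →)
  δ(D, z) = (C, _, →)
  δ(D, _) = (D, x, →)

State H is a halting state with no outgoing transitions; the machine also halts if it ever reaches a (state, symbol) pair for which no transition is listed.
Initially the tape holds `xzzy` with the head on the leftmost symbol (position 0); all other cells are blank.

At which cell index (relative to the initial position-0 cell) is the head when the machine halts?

A | ___[x]zzy__   read x → write z, move ←, go to D
D | __[_]zzzy__   read _ → write x, move →, go to D
D | __x[z]zzy__   read z → write _, move →, go to C
C | __x_[z]zy__   read z → write x, move →, go to B
B | __x_x[z]y__   read z → write _, move →, go to C
C | __x_x_[y]__   read y → write y, move →, go to A
A | __x_x_y[_]_   read _ → write x, move →, go to B
B | __x_x_yx[_]   read _ → write z, move ←, go to D
D | __x_x_y[x]z   read x → write z, move ←, go to B
B | __x_x_[y]zz   read y → write _, move ←, go to B
B | __x_x[_]_zz   read _ → write z, move ←, go to D
D | __x_[x]z_zz   read x → write z, move ←, go to B
B | __x[_]zz_zz   read _ → write z, move ←, go to D
D | __[x]zzz_zz   read x → write z, move ←, go to B
B | _[_]zzzz_zz   read _ → write z, move ←, go to D
D | [_]zzzzz_zz   read _ → write x, move →, go to D
D | x[z]zzzz_zz   read z → write _, move →, go to C
C | x_[z]zzz_zz   read z → write x, move →, go to B
B | x_x[z]zz_zz   read z → write _, move →, go to C
C | x_x_[z]z_zz   read z → write x, move →, go to B
B | x_x_x[z]_zz   read z → write _, move →, go to C
C | x_x_x_[_]zz   read _ → write z, move ←, go to H
H | x_x_x[_]zzz
At halt the head is at cell 2.

2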